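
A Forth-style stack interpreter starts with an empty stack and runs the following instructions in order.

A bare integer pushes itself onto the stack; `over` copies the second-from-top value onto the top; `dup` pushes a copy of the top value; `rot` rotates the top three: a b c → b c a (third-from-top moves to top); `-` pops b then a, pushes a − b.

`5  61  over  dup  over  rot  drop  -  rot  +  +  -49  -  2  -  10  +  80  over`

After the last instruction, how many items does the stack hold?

3

5    : 5
61   : 5 61
over : 5 61 5
dup  : 5 61 5 5
over : 5 61 5 5 5
rot  : 5 61 5 5 5
drop : 5 61 5 5
-    : 5 61 0
rot  : 61 0 5
+    : 61 5
+    : 66
-49  : 66 -49
-    : 115
2    : 115 2
-    : 113
10   : 113 10
+    : 123
80   : 123 80
over : 123 80 123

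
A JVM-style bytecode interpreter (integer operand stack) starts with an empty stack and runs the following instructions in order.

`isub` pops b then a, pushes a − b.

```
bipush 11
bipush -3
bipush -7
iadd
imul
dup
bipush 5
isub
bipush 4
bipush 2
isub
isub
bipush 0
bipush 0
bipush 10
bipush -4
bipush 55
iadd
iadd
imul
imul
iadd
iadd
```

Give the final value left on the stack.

-227

bipush 11 → 11
bipush -3 → 11 -3
bipush -7 → 11 -3 -7
iadd      → 11 -10
imul      → -110
dup       → -110 -110
bipush 5  → -110 -110 5
isub      → -110 -115
bipush 4  → -110 -115 4
bipush 2  → -110 -115 4 2
isub      → -110 -115 2
isub      → -110 -117
bipush 0  → -110 -117 0
bipush 0  → -110 -117 0 0
bipush 10 → -110 -117 0 0 10
bipush -4 → -110 -117 0 0 10 -4
bipush 55 → -110 -117 0 0 10 -4 55
iadd      → -110 -117 0 0 10 51
iadd      → -110 -117 0 0 61
imul      → -110 -117 0 0
imul      → -110 -117 0
iadd      → -110 -117
iadd      → -227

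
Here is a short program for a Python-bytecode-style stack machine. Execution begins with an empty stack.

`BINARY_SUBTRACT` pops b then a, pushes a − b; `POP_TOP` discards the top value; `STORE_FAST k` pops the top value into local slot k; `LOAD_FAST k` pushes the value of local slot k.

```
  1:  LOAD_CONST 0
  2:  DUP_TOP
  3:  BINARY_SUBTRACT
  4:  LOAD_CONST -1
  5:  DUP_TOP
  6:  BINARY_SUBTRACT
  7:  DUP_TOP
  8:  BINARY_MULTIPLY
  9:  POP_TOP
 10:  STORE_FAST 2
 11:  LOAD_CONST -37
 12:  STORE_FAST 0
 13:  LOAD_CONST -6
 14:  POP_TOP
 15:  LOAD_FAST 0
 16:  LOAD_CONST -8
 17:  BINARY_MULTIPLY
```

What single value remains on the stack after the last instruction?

LOAD_CONST 0    -> [0]
DUP_TOP         -> [0, 0]
BINARY_SUBTRACT -> [0]
LOAD_CONST -1   -> [0, -1]
DUP_TOP         -> [0, -1, -1]
BINARY_SUBTRACT -> [0, 0]
DUP_TOP         -> [0, 0, 0]
BINARY_MULTIPLY -> [0, 0]
POP_TOP         -> [0]
STORE_FAST 2    -> []
LOAD_CONST -37  -> [-37]
STORE_FAST 0    -> []
LOAD_CONST -6   -> [-6]
POP_TOP         -> []
LOAD_FAST 0     -> [-37]
LOAD_CONST -8   -> [-37, -8]
BINARY_MULTIPLY -> [296]

296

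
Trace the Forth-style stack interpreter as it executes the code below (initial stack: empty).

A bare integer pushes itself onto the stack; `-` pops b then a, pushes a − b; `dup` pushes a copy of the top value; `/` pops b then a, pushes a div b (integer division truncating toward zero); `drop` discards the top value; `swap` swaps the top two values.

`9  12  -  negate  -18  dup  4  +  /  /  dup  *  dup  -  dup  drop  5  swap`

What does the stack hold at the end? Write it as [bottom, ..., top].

9      -> [9]
12     -> [9, 12]
-      -> [-3]
negate -> [3]
-18    -> [3, -18]
dup    -> [3, -18, -18]
4      -> [3, -18, -18, 4]
+      -> [3, -18, -14]
/      -> [3, 1]
/      -> [3]
dup    -> [3, 3]
*      -> [9]
dup    -> [9, 9]
-      -> [0]
dup    -> [0, 0]
drop   -> [0]
5      -> [0, 5]
swap   -> [5, 0]

[5, 0]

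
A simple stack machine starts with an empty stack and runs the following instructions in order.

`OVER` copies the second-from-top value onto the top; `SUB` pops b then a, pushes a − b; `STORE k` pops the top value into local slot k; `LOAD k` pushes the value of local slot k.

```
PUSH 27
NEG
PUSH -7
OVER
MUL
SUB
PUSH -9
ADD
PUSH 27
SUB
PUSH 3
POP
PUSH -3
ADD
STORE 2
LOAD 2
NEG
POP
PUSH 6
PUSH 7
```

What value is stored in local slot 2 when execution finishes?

-255

PUSH 27 → 27
NEG     → -27
PUSH -7 → -27 -7
OVER    → -27 -7 -27
MUL     → -27 189
SUB     → -216
PUSH -9 → -216 -9
ADD     → -225
PUSH 27 → -225 27
SUB     → -252
PUSH 3  → -252 3
POP     → -252
PUSH -3 → -252 -3
ADD     → -255
STORE 2 → (empty)
LOAD 2  → -255
NEG     → 255
POP     → (empty)
PUSH 6  → 6
PUSH 7  → 6 7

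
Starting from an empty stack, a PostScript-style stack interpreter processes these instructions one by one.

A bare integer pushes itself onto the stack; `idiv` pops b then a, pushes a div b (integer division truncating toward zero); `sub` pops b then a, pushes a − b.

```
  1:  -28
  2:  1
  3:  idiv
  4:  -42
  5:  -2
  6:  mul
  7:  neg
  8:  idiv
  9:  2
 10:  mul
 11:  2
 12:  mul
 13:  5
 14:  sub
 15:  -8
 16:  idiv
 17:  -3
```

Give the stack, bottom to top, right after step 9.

-28   -28
1     -28 1
idiv  -28
-42   -28 -42
-2    -28 -42 -2
mul   -28 84
neg   -28 -84
idiv  0
2     0 2

[0, 2]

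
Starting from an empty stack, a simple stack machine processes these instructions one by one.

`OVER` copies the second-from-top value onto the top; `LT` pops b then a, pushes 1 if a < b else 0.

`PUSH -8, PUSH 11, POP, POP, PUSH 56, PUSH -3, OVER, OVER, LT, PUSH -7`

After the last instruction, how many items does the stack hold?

PUSH -8  -8
PUSH 11  -8 11
POP      -8
POP      (empty)
PUSH 56  56
PUSH -3  56 -3
OVER     56 -3 56
OVER     56 -3 56 -3
LT       56 -3 0
PUSH -7  56 -3 0 -7

4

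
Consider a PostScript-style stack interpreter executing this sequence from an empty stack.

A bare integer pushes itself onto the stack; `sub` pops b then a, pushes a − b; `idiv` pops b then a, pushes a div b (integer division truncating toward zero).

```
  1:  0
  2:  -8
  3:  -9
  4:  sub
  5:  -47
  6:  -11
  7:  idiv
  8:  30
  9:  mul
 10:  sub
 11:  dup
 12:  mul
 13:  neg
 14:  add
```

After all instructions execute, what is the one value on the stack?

0    → [0]
-8   → [0, -8]
-9   → [0, -8, -9]
sub  → [0, 1]
-47  → [0, 1, -47]
-11  → [0, 1, -47, -11]
idiv → [0, 1, 4]
30   → [0, 1, 4, 30]
mul  → [0, 1, 120]
sub  → [0, -119]
dup  → [0, -119, -119]
mul  → [0, 14161]
neg  → [0, -14161]
add  → [-14161]

-14161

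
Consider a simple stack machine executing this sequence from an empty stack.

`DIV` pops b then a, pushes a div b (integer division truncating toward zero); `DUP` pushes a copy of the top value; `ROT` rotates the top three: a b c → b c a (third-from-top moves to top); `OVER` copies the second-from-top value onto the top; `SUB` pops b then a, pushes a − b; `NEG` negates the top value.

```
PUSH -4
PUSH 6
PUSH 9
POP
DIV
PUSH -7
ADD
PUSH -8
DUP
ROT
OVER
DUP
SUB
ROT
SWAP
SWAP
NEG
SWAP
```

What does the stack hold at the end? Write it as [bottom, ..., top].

[-8, -7, 8, 0]

PUSH -4 : -4
PUSH 6  : -4 6
PUSH 9  : -4 6 9
POP     : -4 6
DIV     : 0
PUSH -7 : 0 -7
ADD     : -7
PUSH -8 : -7 -8
DUP     : -7 -8 -8
ROT     : -8 -8 -7
OVER    : -8 -8 -7 -8
DUP     : -8 -8 -7 -8 -8
SUB     : -8 -8 -7 0
ROT     : -8 -7 0 -8
SWAP    : -8 -7 -8 0
SWAP    : -8 -7 0 -8
NEG     : -8 -7 0 8
SWAP    : -8 -7 8 0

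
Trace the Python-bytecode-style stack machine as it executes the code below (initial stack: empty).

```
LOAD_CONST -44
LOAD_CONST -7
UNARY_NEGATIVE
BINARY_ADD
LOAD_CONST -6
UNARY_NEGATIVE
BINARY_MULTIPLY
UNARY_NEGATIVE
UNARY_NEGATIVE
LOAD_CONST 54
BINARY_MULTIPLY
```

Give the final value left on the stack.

LOAD_CONST -44   [-44]
LOAD_CONST -7    [-44, -7]
UNARY_NEGATIVE   [-44, 7]
BINARY_ADD       [-37]
LOAD_CONST -6    [-37, -6]
UNARY_NEGATIVE   [-37, 6]
BINARY_MULTIPLY  [-222]
UNARY_NEGATIVE   [222]
UNARY_NEGATIVE   [-222]
LOAD_CONST 54    [-222, 54]
BINARY_MULTIPLY  [-11988]

-11988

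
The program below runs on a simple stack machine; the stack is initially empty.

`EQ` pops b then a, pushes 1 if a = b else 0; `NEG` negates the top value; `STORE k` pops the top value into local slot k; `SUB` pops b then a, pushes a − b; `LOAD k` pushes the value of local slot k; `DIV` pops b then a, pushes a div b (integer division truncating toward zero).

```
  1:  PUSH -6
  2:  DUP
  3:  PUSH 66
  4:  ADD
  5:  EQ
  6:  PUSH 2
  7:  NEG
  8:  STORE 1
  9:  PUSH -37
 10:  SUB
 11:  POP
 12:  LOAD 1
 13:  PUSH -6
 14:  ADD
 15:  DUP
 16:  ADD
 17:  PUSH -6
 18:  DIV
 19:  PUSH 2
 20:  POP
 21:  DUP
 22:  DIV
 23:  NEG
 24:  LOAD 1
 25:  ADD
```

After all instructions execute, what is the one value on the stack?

PUSH -6  : -6
DUP      : -6 -6
PUSH 66  : -6 -6 66
ADD      : -6 60
EQ       : 0
PUSH 2   : 0 2
NEG      : 0 -2
STORE 1  : 0
PUSH -37 : 0 -37
SUB      : 37
POP      : (empty)
LOAD 1   : -2
PUSH -6  : -2 -6
ADD      : -8
DUP      : -8 -8
ADD      : -16
PUSH -6  : -16 -6
DIV      : 2
PUSH 2   : 2 2
POP      : 2
DUP      : 2 2
DIV      : 1
NEG      : -1
LOAD 1   : -1 -2
ADD      : -3

-3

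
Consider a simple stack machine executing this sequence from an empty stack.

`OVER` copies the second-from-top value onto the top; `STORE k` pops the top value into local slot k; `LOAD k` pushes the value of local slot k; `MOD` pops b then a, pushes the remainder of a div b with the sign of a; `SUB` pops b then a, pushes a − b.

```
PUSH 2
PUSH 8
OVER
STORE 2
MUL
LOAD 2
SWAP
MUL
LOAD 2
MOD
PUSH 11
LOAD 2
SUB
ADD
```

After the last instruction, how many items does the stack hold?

1

PUSH 2  → 2
PUSH 8  → 2 8
OVER    → 2 8 2
STORE 2 → 2 8
MUL     → 16
LOAD 2  → 16 2
SWAP    → 2 16
MUL     → 32
LOAD 2  → 32 2
MOD     → 0
PUSH 11 → 0 11
LOAD 2  → 0 11 2
SUB     → 0 9
ADD     → 9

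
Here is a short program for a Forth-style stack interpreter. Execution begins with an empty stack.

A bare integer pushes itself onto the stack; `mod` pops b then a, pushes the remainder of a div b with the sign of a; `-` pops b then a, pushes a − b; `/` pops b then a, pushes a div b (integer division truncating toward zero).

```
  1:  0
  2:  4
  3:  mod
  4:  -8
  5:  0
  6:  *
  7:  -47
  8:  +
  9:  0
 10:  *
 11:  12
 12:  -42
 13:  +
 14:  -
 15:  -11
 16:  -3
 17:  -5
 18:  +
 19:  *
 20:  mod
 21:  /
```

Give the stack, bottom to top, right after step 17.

[0, 30, -11, -3, -5]

0   : 0
4   : 0 4
mod : 0
-8  : 0 -8
0   : 0 -8 0
*   : 0 0
-47 : 0 0 -47
+   : 0 -47
0   : 0 -47 0
*   : 0 0
12  : 0 0 12
-42 : 0 0 12 -42
+   : 0 0 -30
-   : 0 30
-11 : 0 30 -11
-3  : 0 30 -11 -3
-5  : 0 30 -11 -3 -5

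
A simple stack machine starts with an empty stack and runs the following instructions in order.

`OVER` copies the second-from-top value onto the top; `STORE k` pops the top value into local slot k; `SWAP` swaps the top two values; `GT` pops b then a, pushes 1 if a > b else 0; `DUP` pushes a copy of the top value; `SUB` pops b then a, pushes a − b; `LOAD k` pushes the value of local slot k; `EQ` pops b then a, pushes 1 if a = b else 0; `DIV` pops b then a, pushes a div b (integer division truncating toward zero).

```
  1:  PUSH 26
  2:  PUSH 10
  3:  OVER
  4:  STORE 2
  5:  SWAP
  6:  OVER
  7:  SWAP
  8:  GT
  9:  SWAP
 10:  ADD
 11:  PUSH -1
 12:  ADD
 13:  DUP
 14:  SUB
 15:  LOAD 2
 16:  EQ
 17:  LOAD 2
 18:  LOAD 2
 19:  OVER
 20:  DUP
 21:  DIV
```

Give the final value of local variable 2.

PUSH 26 → [26]
PUSH 10 → [26, 10]
OVER    → [26, 10, 26]
STORE 2 → [26, 10]
SWAP    → [10, 26]
OVER    → [10, 26, 10]
SWAP    → [10, 10, 26]
GT      → [10, 0]
SWAP    → [0, 10]
ADD     → [10]
PUSH -1 → [10, -1]
ADD     → [9]
DUP     → [9, 9]
SUB     → [0]
LOAD 2  → [0, 26]
EQ      → [0]
LOAD 2  → [0, 26]
LOAD 2  → [0, 26, 26]
OVER    → [0, 26, 26, 26]
DUP     → [0, 26, 26, 26, 26]
DIV     → [0, 26, 26, 1]

26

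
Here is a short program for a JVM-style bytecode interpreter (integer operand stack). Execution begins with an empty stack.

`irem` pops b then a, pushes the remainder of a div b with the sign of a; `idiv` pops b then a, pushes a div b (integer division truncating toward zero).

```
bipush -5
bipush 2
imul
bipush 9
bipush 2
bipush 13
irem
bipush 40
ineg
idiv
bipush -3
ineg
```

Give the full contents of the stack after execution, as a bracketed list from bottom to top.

[-10, 9, 0, 3]

bipush -5  [-5]
bipush 2   [-5, 2]
imul       [-10]
bipush 9   [-10, 9]
bipush 2   [-10, 9, 2]
bipush 13  [-10, 9, 2, 13]
irem       [-10, 9, 2]
bipush 40  [-10, 9, 2, 40]
ineg       [-10, 9, 2, -40]
idiv       [-10, 9, 0]
bipush -3  [-10, 9, 0, -3]
ineg       [-10, 9, 0, 3]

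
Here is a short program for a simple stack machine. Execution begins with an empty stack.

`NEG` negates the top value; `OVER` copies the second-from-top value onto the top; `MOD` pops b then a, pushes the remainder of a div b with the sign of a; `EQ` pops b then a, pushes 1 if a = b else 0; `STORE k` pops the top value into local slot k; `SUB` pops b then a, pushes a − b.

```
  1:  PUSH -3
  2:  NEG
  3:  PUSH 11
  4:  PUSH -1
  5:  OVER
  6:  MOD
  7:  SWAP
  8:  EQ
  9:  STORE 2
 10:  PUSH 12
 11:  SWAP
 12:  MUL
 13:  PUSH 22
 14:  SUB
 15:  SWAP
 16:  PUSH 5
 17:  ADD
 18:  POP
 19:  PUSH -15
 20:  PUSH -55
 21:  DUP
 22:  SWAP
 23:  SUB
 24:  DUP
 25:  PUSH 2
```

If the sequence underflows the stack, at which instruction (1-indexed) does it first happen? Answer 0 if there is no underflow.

PUSH -3 : -3
NEG     : 3
PUSH 11 : 3 11
PUSH -1 : 3 11 -1
OVER    : 3 11 -1 11
MOD     : 3 11 -1
SWAP    : 3 -1 11
EQ      : 3 0
STORE 2 : 3
PUSH 12 : 3 12
SWAP    : 12 3
MUL     : 36
PUSH 22 : 36 22
SUB     : 14
SWAP  — needs 2 operands, stack has 1 → underflow

15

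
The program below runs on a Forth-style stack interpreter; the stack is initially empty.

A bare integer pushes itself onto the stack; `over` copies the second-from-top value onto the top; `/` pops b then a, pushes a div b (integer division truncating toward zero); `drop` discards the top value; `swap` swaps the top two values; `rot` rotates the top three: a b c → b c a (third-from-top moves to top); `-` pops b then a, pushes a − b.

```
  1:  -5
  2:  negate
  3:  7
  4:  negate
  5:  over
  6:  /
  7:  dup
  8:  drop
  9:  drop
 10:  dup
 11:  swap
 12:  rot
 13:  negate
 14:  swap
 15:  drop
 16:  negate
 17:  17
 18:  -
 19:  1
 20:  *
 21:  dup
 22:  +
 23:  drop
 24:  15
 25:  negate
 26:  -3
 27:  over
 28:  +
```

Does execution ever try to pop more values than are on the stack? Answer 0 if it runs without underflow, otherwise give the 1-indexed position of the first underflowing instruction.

12

-5     → -5
negate → 5
7      → 5 7
negate → 5 -7
over   → 5 -7 5
/      → 5 -1
dup    → 5 -1 -1
drop   → 5 -1
drop   → 5
dup    → 5 5
swap   → 5 5
rot  — needs 3 operands, stack has 2 → underflow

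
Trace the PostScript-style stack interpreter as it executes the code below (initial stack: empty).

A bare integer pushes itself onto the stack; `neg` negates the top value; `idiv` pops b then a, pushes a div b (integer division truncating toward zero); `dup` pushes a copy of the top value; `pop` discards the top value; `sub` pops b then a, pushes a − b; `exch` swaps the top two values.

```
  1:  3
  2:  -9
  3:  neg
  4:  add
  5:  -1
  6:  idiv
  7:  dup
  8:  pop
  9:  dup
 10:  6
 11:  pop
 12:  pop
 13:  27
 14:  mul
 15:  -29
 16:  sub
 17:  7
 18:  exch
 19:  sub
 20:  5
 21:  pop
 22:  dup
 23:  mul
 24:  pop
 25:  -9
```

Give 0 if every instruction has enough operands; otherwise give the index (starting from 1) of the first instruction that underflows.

3    -> [3]
-9   -> [3, -9]
neg  -> [3, 9]
add  -> [12]
-1   -> [12, -1]
idiv -> [-12]
dup  -> [-12, -12]
pop  -> [-12]
dup  -> [-12, -12]
6    -> [-12, -12, 6]
pop  -> [-12, -12]
pop  -> [-12]
27   -> [-12, 27]
mul  -> [-324]
-29  -> [-324, -29]
sub  -> [-295]
7    -> [-295, 7]
exch -> [7, -295]
sub  -> [302]
5    -> [302, 5]
pop  -> [302]
dup  -> [302, 302]
mul  -> [91204]
pop  -> []
-9   -> [-9]

0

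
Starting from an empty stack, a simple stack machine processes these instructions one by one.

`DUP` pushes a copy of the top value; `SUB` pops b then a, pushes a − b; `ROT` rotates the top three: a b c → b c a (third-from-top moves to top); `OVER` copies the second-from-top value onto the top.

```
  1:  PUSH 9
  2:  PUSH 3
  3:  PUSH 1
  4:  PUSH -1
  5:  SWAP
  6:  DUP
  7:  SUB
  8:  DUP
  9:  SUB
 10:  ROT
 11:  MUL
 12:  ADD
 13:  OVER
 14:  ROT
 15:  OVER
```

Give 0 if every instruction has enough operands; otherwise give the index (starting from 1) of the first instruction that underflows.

PUSH 9  -> [9]
PUSH 3  -> [9, 3]
PUSH 1  -> [9, 3, 1]
PUSH -1 -> [9, 3, 1, -1]
SWAP    -> [9, 3, -1, 1]
DUP     -> [9, 3, -1, 1, 1]
SUB     -> [9, 3, -1, 0]
DUP     -> [9, 3, -1, 0, 0]
SUB     -> [9, 3, -1, 0]
ROT     -> [9, -1, 0, 3]
MUL     -> [9, -1, 0]
ADD     -> [9, -1]
OVER    -> [9, -1, 9]
ROT     -> [-1, 9, 9]
OVER    -> [-1, 9, 9, 9]

0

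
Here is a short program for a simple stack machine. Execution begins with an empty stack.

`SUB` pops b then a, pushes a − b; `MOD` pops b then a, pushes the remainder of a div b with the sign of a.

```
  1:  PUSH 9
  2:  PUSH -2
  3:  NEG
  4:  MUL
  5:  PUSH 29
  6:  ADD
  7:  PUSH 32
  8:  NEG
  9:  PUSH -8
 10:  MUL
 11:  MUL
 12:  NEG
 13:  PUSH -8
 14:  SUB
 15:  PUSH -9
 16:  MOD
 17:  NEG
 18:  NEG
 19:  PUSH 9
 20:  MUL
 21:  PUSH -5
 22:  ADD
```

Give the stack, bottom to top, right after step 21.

PUSH 9   [9]
PUSH -2  [9, -2]
NEG      [9, 2]
MUL      [18]
PUSH 29  [18, 29]
ADD      [47]
PUSH 32  [47, 32]
NEG      [47, -32]
PUSH -8  [47, -32, -8]
MUL      [47, 256]
MUL      [12032]
NEG      [-12032]
PUSH -8  [-12032, -8]
SUB      [-12024]
PUSH -9  [-12024, -9]
MOD      [0]
NEG      [0]
NEG      [0]
PUSH 9   [0, 9]
MUL      [0]
PUSH -5  [0, -5]

[0, -5]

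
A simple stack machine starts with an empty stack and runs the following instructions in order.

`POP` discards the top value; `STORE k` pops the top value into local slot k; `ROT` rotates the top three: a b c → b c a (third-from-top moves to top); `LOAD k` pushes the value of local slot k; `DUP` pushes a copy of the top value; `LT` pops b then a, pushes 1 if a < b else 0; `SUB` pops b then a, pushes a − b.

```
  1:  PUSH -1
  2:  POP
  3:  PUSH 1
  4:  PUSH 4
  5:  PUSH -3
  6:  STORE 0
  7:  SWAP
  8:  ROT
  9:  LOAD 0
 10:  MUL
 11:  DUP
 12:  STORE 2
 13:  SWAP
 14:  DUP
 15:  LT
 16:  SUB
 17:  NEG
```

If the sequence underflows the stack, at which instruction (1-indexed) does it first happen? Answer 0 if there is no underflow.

8

PUSH -1 : [-1]
POP     : []
PUSH 1  : [1]
PUSH 4  : [1, 4]
PUSH -3 : [1, 4, -3]
STORE 0 : [1, 4]
SWAP    : [4, 1]
ROT  — needs 3 operands, stack has 2 → underflow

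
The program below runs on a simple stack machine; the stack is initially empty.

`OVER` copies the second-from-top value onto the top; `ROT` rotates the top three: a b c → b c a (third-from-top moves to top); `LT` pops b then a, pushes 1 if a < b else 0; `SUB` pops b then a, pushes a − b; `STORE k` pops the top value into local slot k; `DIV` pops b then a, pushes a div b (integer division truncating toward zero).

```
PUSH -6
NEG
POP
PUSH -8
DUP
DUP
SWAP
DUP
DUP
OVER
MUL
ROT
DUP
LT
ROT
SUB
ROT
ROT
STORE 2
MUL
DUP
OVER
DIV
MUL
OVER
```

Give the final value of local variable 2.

PUSH -6 → [-6]
NEG     → [6]
POP     → []
PUSH -8 → [-8]
DUP     → [-8, -8]
DUP     → [-8, -8, -8]
SWAP    → [-8, -8, -8]
DUP     → [-8, -8, -8, -8]
DUP     → [-8, -8, -8, -8, -8]
OVER    → [-8, -8, -8, -8, -8, -8]
MUL     → [-8, -8, -8, -8, 64]
ROT     → [-8, -8, -8, 64, -8]
DUP     → [-8, -8, -8, 64, -8, -8]
LT      → [-8, -8, -8, 64, 0]
ROT     → [-8, -8, 64, 0, -8]
SUB     → [-8, -8, 64, 8]
ROT     → [-8, 64, 8, -8]
ROT     → [-8, 8, -8, 64]
STORE 2 → [-8, 8, -8]
MUL     → [-8, -64]
DUP     → [-8, -64, -64]
OVER    → [-8, -64, -64, -64]
DIV     → [-8, -64, 1]
MUL     → [-8, -64]
OVER    → [-8, -64, -8]

64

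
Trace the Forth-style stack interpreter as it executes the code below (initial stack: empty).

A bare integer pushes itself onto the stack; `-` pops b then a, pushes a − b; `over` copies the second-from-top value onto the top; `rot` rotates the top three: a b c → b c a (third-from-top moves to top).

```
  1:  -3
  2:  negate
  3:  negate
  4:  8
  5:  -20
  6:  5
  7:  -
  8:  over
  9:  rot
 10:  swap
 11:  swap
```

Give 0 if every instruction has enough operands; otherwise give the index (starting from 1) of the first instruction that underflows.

-3     -> [-3]
negate -> [3]
negate -> [-3]
8      -> [-3, 8]
-20    -> [-3, 8, -20]
5      -> [-3, 8, -20, 5]
-      -> [-3, 8, -25]
over   -> [-3, 8, -25, 8]
rot    -> [-3, -25, 8, 8]
swap   -> [-3, -25, 8, 8]
swap   -> [-3, -25, 8, 8]

0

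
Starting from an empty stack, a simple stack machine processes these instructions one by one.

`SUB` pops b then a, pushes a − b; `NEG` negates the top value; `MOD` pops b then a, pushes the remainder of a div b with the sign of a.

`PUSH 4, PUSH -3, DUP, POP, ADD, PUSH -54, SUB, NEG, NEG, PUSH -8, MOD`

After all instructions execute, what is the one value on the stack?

PUSH 4   → 4
PUSH -3  → 4 -3
DUP      → 4 -3 -3
POP      → 4 -3
ADD      → 1
PUSH -54 → 1 -54
SUB      → 55
NEG      → -55
NEG      → 55
PUSH -8  → 55 -8
MOD      → 7

7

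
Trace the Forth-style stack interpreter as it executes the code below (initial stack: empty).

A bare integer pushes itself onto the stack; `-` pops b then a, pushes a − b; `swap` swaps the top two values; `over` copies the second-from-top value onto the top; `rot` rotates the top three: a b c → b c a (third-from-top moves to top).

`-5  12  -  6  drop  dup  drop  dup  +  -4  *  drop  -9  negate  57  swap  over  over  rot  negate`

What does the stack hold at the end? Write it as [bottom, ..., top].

-5     -> -5
12     -> -5 12
-      -> -17
6      -> -17 6
drop   -> -17
dup    -> -17 -17
drop   -> -17
dup    -> -17 -17
+      -> -34
-4     -> -34 -4
*      -> 136
drop   -> (empty)
-9     -> -9
negate -> 9
57     -> 9 57
swap   -> 57 9
over   -> 57 9 57
over   -> 57 9 57 9
rot    -> 57 57 9 9
negate -> 57 57 9 -9

[57, 57, 9, -9]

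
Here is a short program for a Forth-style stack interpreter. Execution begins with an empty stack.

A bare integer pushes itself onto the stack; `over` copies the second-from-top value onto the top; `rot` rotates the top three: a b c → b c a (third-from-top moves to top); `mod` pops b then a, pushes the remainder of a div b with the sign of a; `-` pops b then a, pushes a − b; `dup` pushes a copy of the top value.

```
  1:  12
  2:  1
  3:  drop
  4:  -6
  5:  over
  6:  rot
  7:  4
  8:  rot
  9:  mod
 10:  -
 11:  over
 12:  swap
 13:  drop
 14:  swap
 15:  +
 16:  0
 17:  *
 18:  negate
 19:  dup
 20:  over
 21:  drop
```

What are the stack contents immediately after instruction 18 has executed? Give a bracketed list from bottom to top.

[0]

12      [12]
1       [12, 1]
drop    [12]
-6      [12, -6]
over    [12, -6, 12]
rot     [-6, 12, 12]
4       [-6, 12, 12, 4]
rot     [-6, 12, 4, 12]
mod     [-6, 12, 4]
-       [-6, 8]
over    [-6, 8, -6]
swap    [-6, -6, 8]
drop    [-6, -6]
swap    [-6, -6]
+       [-12]
0       [-12, 0]
*       [0]
negate  [0]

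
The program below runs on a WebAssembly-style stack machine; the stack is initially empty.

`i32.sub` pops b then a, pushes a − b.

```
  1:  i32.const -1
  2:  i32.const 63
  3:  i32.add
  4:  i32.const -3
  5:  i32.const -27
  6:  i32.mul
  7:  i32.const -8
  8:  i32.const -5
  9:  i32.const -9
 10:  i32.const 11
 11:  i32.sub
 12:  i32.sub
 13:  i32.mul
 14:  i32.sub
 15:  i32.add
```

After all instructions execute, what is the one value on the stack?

263

i32.const -1  : [-1]
i32.const 63  : [-1, 63]
i32.add       : [62]
i32.const -3  : [62, -3]
i32.const -27 : [62, -3, -27]
i32.mul       : [62, 81]
i32.const -8  : [62, 81, -8]
i32.const -5  : [62, 81, -8, -5]
i32.const -9  : [62, 81, -8, -5, -9]
i32.const 11  : [62, 81, -8, -5, -9, 11]
i32.sub       : [62, 81, -8, -5, -20]
i32.sub       : [62, 81, -8, 15]
i32.mul       : [62, 81, -120]
i32.sub       : [62, 201]
i32.add       : [263]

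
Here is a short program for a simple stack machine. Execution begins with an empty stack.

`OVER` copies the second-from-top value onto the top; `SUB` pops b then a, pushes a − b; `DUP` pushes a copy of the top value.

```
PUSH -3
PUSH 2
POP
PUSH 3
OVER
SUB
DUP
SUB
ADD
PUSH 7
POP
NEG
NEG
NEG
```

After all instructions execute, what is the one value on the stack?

3

PUSH -3  [-3]
PUSH 2   [-3, 2]
POP      [-3]
PUSH 3   [-3, 3]
OVER     [-3, 3, -3]
SUB      [-3, 6]
DUP      [-3, 6, 6]
SUB      [-3, 0]
ADD      [-3]
PUSH 7   [-3, 7]
POP      [-3]
NEG      [3]
NEG      [-3]
NEG      [3]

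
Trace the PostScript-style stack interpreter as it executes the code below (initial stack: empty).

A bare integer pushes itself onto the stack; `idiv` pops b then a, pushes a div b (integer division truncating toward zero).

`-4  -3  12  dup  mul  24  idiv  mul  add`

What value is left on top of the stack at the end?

-22

-4   → [-4]
-3   → [-4, -3]
12   → [-4, -3, 12]
dup  → [-4, -3, 12, 12]
mul  → [-4, -3, 144]
24   → [-4, -3, 144, 24]
idiv → [-4, -3, 6]
mul  → [-4, -18]
add  → [-22]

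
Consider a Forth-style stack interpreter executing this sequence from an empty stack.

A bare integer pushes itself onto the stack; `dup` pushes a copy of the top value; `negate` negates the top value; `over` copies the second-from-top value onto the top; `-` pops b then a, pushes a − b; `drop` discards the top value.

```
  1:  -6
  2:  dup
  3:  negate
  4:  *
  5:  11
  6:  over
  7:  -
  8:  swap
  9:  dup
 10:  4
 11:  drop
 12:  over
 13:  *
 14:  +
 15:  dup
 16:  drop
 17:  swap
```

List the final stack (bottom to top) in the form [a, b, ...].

[1260, 47]

-6     → [-6]
dup    → [-6, -6]
negate → [-6, 6]
*      → [-36]
11     → [-36, 11]
over   → [-36, 11, -36]
-      → [-36, 47]
swap   → [47, -36]
dup    → [47, -36, -36]
4      → [47, -36, -36, 4]
drop   → [47, -36, -36]
over   → [47, -36, -36, -36]
*      → [47, -36, 1296]
+      → [47, 1260]
dup    → [47, 1260, 1260]
drop   → [47, 1260]
swap   → [1260, 47]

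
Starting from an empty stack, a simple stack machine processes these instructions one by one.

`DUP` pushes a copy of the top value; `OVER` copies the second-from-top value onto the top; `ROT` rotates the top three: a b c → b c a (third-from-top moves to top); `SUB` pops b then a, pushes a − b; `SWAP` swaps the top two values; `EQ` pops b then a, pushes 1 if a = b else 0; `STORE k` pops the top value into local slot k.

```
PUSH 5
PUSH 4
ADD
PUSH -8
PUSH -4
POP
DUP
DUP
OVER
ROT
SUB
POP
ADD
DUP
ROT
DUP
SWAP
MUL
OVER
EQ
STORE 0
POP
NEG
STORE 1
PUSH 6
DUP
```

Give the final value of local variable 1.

16

PUSH 5  -> [5]
PUSH 4  -> [5, 4]
ADD     -> [9]
PUSH -8 -> [9, -8]
PUSH -4 -> [9, -8, -4]
POP     -> [9, -8]
DUP     -> [9, -8, -8]
DUP     -> [9, -8, -8, -8]
OVER    -> [9, -8, -8, -8, -8]
ROT     -> [9, -8, -8, -8, -8]
SUB     -> [9, -8, -8, 0]
POP     -> [9, -8, -8]
ADD     -> [9, -16]
DUP     -> [9, -16, -16]
ROT     -> [-16, -16, 9]
DUP     -> [-16, -16, 9, 9]
SWAP    -> [-16, -16, 9, 9]
MUL     -> [-16, -16, 81]
OVER    -> [-16, -16, 81, -16]
EQ      -> [-16, -16, 0]
STORE 0 -> [-16, -16]
POP     -> [-16]
NEG     -> [16]
STORE 1 -> []
PUSH 6  -> [6]
DUP     -> [6, 6]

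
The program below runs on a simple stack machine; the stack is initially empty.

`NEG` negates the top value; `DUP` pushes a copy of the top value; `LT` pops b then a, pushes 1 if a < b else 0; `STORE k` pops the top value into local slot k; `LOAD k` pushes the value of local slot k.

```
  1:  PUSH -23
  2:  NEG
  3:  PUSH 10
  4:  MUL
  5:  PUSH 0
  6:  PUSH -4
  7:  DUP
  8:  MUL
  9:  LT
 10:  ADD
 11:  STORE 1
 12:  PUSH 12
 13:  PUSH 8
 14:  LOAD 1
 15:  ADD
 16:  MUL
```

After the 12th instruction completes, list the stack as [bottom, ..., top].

[12]

PUSH -23  -23
NEG       23
PUSH 10   23 10
MUL       230
PUSH 0    230 0
PUSH -4   230 0 -4
DUP       230 0 -4 -4
MUL       230 0 16
LT        230 1
ADD       231
STORE 1   (empty)
PUSH 12   12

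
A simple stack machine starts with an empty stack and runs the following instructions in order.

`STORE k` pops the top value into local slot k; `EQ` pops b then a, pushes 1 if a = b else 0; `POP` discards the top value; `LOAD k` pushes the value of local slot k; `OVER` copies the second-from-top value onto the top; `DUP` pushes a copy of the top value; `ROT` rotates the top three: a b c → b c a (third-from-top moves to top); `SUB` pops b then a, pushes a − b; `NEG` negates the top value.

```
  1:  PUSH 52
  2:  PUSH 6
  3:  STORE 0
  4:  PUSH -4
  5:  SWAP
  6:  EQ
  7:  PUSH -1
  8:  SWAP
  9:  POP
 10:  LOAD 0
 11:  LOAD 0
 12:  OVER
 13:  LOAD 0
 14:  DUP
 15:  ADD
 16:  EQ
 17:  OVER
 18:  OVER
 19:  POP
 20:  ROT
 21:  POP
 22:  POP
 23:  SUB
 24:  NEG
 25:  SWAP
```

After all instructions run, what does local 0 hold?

PUSH 52  52
PUSH 6   52 6
STORE 0  52
PUSH -4  52 -4
SWAP     -4 52
EQ       0
PUSH -1  0 -1
SWAP     -1 0
POP      -1
LOAD 0   -1 6
LOAD 0   -1 6 6
OVER     -1 6 6 6
LOAD 0   -1 6 6 6 6
DUP      -1 6 6 6 6 6
ADD      -1 6 6 6 12
EQ       -1 6 6 0
OVER     -1 6 6 0 6
OVER     -1 6 6 0 6 0
POP      -1 6 6 0 6
ROT      -1 6 0 6 6
POP      -1 6 0 6
POP      -1 6 0
SUB      -1 6
NEG      -1 -6
SWAP     -6 -1

6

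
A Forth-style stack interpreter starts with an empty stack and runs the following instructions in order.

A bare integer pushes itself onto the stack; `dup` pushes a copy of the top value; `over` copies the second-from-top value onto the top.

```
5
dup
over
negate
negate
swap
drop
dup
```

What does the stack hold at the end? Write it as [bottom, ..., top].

5      → 5
dup    → 5 5
over   → 5 5 5
negate → 5 5 -5
negate → 5 5 5
swap   → 5 5 5
drop   → 5 5
dup    → 5 5 5

[5, 5, 5]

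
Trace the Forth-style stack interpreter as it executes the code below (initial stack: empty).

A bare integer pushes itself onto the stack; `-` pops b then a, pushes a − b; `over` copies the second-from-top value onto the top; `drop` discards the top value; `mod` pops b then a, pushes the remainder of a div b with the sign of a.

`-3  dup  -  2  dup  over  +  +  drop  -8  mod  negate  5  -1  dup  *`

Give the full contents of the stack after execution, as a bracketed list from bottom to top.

[0, 5, 1]

-3     -> [-3]
dup    -> [-3, -3]
-      -> [0]
2      -> [0, 2]
dup    -> [0, 2, 2]
over   -> [0, 2, 2, 2]
+      -> [0, 2, 4]
+      -> [0, 6]
drop   -> [0]
-8     -> [0, -8]
mod    -> [0]
negate -> [0]
5      -> [0, 5]
-1     -> [0, 5, -1]
dup    -> [0, 5, -1, -1]
*      -> [0, 5, 1]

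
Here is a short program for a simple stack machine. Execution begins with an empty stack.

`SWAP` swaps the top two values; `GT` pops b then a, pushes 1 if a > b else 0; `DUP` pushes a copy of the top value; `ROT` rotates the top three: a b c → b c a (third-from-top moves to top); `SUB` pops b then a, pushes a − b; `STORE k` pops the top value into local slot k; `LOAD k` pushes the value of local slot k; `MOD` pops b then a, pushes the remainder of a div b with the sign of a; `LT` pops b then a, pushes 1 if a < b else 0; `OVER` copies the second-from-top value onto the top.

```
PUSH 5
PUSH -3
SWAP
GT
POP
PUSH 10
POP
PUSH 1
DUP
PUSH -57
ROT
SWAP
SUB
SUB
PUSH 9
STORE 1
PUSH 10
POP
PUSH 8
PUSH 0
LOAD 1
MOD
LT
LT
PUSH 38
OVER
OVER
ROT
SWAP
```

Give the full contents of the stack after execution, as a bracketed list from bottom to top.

[1, 1, 38, 38]

PUSH 5   : 5
PUSH -3  : 5 -3
SWAP     : -3 5
GT       : 0
POP      : (empty)
PUSH 10  : 10
POP      : (empty)
PUSH 1   : 1
DUP      : 1 1
PUSH -57 : 1 1 -57
ROT      : 1 -57 1
SWAP     : 1 1 -57
SUB      : 1 58
SUB      : -57
PUSH 9   : -57 9
STORE 1  : -57
PUSH 10  : -57 10
POP      : -57
PUSH 8   : -57 8
PUSH 0   : -57 8 0
LOAD 1   : -57 8 0 9
MOD      : -57 8 0
LT       : -57 0
LT       : 1
PUSH 38  : 1 38
OVER     : 1 38 1
OVER     : 1 38 1 38
ROT      : 1 1 38 38
SWAP     : 1 1 38 38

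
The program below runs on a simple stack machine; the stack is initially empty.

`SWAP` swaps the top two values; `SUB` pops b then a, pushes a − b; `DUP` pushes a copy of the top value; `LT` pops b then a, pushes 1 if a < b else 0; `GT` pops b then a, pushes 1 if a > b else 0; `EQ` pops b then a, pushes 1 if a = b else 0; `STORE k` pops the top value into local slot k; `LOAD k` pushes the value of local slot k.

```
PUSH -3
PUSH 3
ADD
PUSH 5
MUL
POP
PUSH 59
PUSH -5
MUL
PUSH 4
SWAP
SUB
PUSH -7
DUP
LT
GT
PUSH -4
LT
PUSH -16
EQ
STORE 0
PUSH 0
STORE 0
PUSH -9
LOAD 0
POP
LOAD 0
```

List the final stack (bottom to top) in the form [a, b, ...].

PUSH -3  -> [-3]
PUSH 3   -> [-3, 3]
ADD      -> [0]
PUSH 5   -> [0, 5]
MUL      -> [0]
POP      -> []
PUSH 59  -> [59]
PUSH -5  -> [59, -5]
MUL      -> [-295]
PUSH 4   -> [-295, 4]
SWAP     -> [4, -295]
SUB      -> [299]
PUSH -7  -> [299, -7]
DUP      -> [299, -7, -7]
LT       -> [299, 0]
GT       -> [1]
PUSH -4  -> [1, -4]
LT       -> [0]
PUSH -16 -> [0, -16]
EQ       -> [0]
STORE 0  -> []
PUSH 0   -> [0]
STORE 0  -> []
PUSH -9  -> [-9]
LOAD 0   -> [-9, 0]
POP      -> [-9]
LOAD 0   -> [-9, 0]

[-9, 0]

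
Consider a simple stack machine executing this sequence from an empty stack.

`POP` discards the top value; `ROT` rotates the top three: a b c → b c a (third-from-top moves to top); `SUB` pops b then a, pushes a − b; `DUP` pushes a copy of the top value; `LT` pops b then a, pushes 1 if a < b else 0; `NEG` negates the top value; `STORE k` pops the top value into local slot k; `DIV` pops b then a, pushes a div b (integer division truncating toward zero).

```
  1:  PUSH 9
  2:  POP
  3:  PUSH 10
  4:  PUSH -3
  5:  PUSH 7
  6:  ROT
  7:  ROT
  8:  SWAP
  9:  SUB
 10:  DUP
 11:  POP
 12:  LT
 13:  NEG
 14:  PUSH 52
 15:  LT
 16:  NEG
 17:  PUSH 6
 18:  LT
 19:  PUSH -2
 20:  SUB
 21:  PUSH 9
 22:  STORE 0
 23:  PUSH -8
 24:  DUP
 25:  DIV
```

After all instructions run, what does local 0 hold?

9

PUSH 9   9
POP      (empty)
PUSH 10  10
PUSH -3  10 -3
PUSH 7   10 -3 7
ROT      -3 7 10
ROT      7 10 -3
SWAP     7 -3 10
SUB      7 -13
DUP      7 -13 -13
POP      7 -13
LT       0
NEG      0
PUSH 52  0 52
LT       1
NEG      -1
PUSH 6   -1 6
LT       1
PUSH -2  1 -2
SUB      3
PUSH 9   3 9
STORE 0  3
PUSH -8  3 -8
DUP      3 -8 -8
DIV      3 1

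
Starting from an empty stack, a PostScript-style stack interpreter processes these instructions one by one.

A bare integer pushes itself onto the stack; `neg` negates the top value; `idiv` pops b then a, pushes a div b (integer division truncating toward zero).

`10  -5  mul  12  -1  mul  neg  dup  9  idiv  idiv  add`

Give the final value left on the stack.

10   : 10
-5   : 10 -5
mul  : -50
12   : -50 12
-1   : -50 12 -1
mul  : -50 -12
neg  : -50 12
dup  : -50 12 12
9    : -50 12 12 9
idiv : -50 12 1
idiv : -50 12
add  : -38

-38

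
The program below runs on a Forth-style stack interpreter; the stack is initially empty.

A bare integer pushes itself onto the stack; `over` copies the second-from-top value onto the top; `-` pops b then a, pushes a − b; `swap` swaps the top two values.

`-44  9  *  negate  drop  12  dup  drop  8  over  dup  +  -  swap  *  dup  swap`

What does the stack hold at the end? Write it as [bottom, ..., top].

[-192, -192]

-44    : -44
9      : -44 9
*      : -396
negate : 396
drop   : (empty)
12     : 12
dup    : 12 12
drop   : 12
8      : 12 8
over   : 12 8 12
dup    : 12 8 12 12
+      : 12 8 24
-      : 12 -16
swap   : -16 12
*      : -192
dup    : -192 -192
swap   : -192 -192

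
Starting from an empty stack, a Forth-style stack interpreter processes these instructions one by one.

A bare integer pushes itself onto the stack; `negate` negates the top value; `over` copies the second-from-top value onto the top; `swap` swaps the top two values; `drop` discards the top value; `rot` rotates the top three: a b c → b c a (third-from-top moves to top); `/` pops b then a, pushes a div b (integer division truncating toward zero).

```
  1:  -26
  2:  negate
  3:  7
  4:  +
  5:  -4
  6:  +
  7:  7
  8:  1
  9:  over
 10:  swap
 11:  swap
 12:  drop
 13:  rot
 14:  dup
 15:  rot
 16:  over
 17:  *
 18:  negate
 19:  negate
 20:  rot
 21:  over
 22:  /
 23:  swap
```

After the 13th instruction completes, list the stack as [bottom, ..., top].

[7, 1, 29]

-26    -> -26
negate -> 26
7      -> 26 7
+      -> 33
-4     -> 33 -4
+      -> 29
7      -> 29 7
1      -> 29 7 1
over   -> 29 7 1 7
swap   -> 29 7 7 1
swap   -> 29 7 1 7
drop   -> 29 7 1
rot    -> 7 1 29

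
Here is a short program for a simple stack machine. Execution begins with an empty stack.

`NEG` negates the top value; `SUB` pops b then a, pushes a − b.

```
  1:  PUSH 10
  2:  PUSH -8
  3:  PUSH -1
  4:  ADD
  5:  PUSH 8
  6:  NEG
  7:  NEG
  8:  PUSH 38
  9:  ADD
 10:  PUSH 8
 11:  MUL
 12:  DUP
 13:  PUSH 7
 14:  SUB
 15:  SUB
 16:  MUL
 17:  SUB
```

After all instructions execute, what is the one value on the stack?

73

PUSH 10 -> 10
PUSH -8 -> 10 -8
PUSH -1 -> 10 -8 -1
ADD     -> 10 -9
PUSH 8  -> 10 -9 8
NEG     -> 10 -9 -8
NEG     -> 10 -9 8
PUSH 38 -> 10 -9 8 38
ADD     -> 10 -9 46
PUSH 8  -> 10 -9 46 8
MUL     -> 10 -9 368
DUP     -> 10 -9 368 368
PUSH 7  -> 10 -9 368 368 7
SUB     -> 10 -9 368 361
SUB     -> 10 -9 7
MUL     -> 10 -63
SUB     -> 73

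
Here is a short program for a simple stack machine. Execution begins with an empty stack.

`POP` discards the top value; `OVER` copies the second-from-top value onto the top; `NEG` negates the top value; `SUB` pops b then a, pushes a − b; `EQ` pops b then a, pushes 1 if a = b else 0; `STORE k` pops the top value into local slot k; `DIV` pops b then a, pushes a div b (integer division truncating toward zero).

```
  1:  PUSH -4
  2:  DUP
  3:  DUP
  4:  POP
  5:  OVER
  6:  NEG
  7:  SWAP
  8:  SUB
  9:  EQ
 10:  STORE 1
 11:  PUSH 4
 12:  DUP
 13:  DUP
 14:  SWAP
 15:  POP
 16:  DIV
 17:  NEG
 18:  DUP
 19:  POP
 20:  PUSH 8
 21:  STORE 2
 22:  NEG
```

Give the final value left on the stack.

PUSH -4 → [-4]
DUP     → [-4, -4]
DUP     → [-4, -4, -4]
POP     → [-4, -4]
OVER    → [-4, -4, -4]
NEG     → [-4, -4, 4]
SWAP    → [-4, 4, -4]
SUB     → [-4, 8]
EQ      → [0]
STORE 1 → []
PUSH 4  → [4]
DUP     → [4, 4]
DUP     → [4, 4, 4]
SWAP    → [4, 4, 4]
POP     → [4, 4]
DIV     → [1]
NEG     → [-1]
DUP     → [-1, -1]
POP     → [-1]
PUSH 8  → [-1, 8]
STORE 2 → [-1]
NEG     → [1]

1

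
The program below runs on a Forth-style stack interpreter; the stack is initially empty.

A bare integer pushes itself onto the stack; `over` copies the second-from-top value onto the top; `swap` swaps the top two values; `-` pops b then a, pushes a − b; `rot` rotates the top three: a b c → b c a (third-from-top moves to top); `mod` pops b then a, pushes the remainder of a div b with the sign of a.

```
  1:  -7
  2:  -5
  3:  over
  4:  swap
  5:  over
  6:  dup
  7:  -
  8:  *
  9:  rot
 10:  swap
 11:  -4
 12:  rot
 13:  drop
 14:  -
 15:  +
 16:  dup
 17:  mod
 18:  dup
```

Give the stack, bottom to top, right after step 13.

-7    [-7]
-5    [-7, -5]
over  [-7, -5, -7]
swap  [-7, -7, -5]
over  [-7, -7, -5, -7]
dup   [-7, -7, -5, -7, -7]
-     [-7, -7, -5, 0]
*     [-7, -7, 0]
rot   [-7, 0, -7]
swap  [-7, -7, 0]
-4    [-7, -7, 0, -4]
rot   [-7, 0, -4, -7]
drop  [-7, 0, -4]

[-7, 0, -4]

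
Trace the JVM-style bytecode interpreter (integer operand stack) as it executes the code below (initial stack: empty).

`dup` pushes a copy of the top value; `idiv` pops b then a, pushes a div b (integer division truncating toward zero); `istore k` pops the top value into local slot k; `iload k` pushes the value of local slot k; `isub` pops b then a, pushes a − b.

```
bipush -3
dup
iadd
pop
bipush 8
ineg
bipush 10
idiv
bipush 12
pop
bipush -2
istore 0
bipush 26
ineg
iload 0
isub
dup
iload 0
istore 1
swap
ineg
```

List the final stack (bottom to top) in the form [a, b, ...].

bipush -3 -> [-3]
dup       -> [-3, -3]
iadd      -> [-6]
pop       -> []
bipush 8  -> [8]
ineg      -> [-8]
bipush 10 -> [-8, 10]
idiv      -> [0]
bipush 12 -> [0, 12]
pop       -> [0]
bipush -2 -> [0, -2]
istore 0  -> [0]
bipush 26 -> [0, 26]
ineg      -> [0, -26]
iload 0   -> [0, -26, -2]
isub      -> [0, -24]
dup       -> [0, -24, -24]
iload 0   -> [0, -24, -24, -2]
istore 1  -> [0, -24, -24]
swap      -> [0, -24, -24]
ineg      -> [0, -24, 24]

[0, -24, 24]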